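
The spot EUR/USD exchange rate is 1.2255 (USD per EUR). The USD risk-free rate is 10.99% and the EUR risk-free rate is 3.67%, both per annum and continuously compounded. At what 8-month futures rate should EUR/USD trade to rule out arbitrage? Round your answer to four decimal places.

F = S·e^((r_USD − r_EUR)T) = 1.2255 · e^((0.1099 − 0.0367) × 8/12)
= 1.2255 · e^0.048800 = 1.2255 × 1.050010
F = 1.2868 USD per EUR

1.2868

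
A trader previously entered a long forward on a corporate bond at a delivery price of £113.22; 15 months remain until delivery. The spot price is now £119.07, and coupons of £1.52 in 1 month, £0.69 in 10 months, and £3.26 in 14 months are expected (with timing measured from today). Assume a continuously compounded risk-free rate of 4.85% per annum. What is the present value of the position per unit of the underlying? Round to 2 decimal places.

£7.25

PV(remaining coupons) I = 1.52·e^(−0.0485·1/12) + 0.69·e^(−0.0485·10/12) + 3.26·e^(−0.0485·14/12) = 5.2572
Current forward F = (S − I)·e^(rT) = (119.07 − 5.2572)·e^(0.0485·15/12) = 113.8128 × 1.062500 = 120.9261
Value (long) = (F − K)·e^(−rT) = (120.9261 − 113.22) × 0.941176 = 7.2528
Value = £7.25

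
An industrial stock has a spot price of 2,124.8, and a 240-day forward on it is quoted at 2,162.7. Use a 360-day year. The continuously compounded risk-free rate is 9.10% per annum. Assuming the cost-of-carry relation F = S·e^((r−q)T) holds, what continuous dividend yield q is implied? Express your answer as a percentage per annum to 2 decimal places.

6.45%

From F = S·e^((r−q)T): (r − q) = ln(F/S)/T
ln(2162.7/2124.8) = ln(1.017837) = 0.017680
(r − q) = 0.017680 / (240/360) = 0.026520
q = r − ln(F/S)/T = 0.0910 − 0.026520 = 0.064480
q = 6.45%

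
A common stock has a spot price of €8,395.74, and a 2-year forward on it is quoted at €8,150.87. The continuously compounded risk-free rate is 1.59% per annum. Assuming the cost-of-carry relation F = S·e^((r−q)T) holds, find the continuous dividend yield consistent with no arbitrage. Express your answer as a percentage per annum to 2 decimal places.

From F = S·e^((r−q)T): (r − q) = ln(F/S)/T
ln(8150.87/8395.74) = ln(0.970834) = -0.029600
(r − q) = -0.029600 / (2) = -0.014800
q = r − ln(F/S)/T = 0.0159 + 0.014800 = 0.030700
q = 3.07%

3.07%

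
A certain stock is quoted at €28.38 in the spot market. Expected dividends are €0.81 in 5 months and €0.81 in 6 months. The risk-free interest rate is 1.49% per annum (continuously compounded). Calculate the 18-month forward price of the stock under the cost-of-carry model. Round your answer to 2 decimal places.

€27.38

PV(dividends) I = 0.81·e^(−0.0149·5/12) + 0.81·e^(−0.0149·6/12)
I = 0.8050 + 0.8040 = 1.6090
F = (S − I)·e^(rT) = (28.38 − 1.6090) · e^(0.0149·18/12)
= 26.7710 · e^0.022350 = 26.7710 × 1.022602 = €27.38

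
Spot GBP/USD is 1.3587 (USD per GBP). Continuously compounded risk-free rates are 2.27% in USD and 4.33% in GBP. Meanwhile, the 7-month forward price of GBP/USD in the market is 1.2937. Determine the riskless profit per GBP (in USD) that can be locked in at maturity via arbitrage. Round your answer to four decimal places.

Fair forward: F* = S·e^(carry·T), with carry = (r_USD − r_GBP) = 0.0227 − 0.0433 = -0.0206
F* = 1.3587 · e^(-0.0206 × 7/12) = 1.3587 · e^-0.012017 = 1.3587 × 0.988055 = 1.3425
Market 1.2937 < fair 1.3425: forward underpriced → reverse cash-and-carry (short spot, go long the forward).
At maturity, profit = |F_mkt − F*| = |1.2937 − 1.3425| = 0.0488 per GBP (in USD)

0.0488 per GBP (in USD)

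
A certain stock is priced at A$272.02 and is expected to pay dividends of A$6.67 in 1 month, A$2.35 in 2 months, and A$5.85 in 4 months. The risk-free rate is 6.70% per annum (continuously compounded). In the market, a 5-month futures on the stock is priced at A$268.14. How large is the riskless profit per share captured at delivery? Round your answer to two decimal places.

PV(dividends) I = 6.67·e^(−0.0670·1/12) + 2.35·e^(−0.0670·2/12) + 5.85·e^(−0.0670·4/12) = 14.6776
Fair futures F* = (S − I)·e^(rT) = (272.02 − 14.6776)·e^0.027917 = 257.3424 × 1.028310 = 264.6278
Market A$268.14 > fair 264.6278: forward overpriced → cash-and-carry (borrow at r, buy the stock and collect the dividends, short the forward).
Profit at T = |F_mkt − F*| = |268.14 − 264.6278| = A$3.51 per share

A$3.51 per share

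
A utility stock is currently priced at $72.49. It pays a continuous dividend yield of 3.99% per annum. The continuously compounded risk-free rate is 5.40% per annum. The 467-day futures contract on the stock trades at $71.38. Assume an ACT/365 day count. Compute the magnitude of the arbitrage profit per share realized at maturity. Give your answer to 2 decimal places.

$2.43 per share

Fair futures: F* = S·e^(carry·T), with carry = (r − q) = 0.0540 − 0.0399 = 0.0141
F* = 72.49 · e^(0.0141 × 467/365) = 72.49 · e^0.018040 = 72.49 × 1.018204 = $73.8096
Market $71.38 < fair $73.8096: forward underpriced → reverse cash-and-carry (short spot, go long the forward).
At maturity, profit = |F_mkt − F*| = |71.38 − 73.8096| = $2.43 per share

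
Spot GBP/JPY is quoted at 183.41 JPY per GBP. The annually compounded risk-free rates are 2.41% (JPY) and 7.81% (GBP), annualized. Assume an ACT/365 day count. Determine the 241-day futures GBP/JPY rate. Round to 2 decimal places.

177.29

By covered interest parity, F = S · (1+r_JPY)^T / (1+r_GBP)^T
= 183.41 × 1.015848 / 1.050906 = 183.41 × 0.966640
F = 177.29 JPY per GBP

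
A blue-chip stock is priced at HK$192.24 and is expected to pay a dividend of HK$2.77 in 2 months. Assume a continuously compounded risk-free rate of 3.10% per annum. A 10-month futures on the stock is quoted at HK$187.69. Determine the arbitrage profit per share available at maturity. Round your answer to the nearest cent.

HK$6.75 per share

PV(dividends) I = 2.77·e^(−0.0310·2/12) = 2.7557
Fair futures F* = (S − I)·e^(rT) = (192.24 − 2.7557)·e^0.025833 = 189.4843 × 1.026170 = 194.4431
Market HK$187.69 < fair 194.4431: forward underpriced → reverse cash-and-carry (short the stock, invest proceeds at r, pay the dividends, go long the forward).
Profit at T = |F_mkt − F*| = |187.69 − 194.4431| = HK$6.75 per share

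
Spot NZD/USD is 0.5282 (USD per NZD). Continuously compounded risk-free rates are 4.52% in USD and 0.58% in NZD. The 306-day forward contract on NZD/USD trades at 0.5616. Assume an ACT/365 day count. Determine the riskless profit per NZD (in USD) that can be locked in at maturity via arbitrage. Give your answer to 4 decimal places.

Fair forward: F* = S·e^(carry·T), with carry = (r_USD − r_NZD) = 0.0452 − 0.0058 = 0.0394
F* = 0.5282 · e^(0.0394 × 306/365) = 0.5282 · e^0.033031 = 0.5282 × 1.033583 = 0.5459
Market 0.5616 > fair 0.5459: forward overpriced → cash-and-carry (buy spot, short the forward).
At maturity, profit = |F_mkt − F*| = |0.5616 − 0.5459| = 0.0157 per NZD (in USD)

0.0157 per NZD (in USD)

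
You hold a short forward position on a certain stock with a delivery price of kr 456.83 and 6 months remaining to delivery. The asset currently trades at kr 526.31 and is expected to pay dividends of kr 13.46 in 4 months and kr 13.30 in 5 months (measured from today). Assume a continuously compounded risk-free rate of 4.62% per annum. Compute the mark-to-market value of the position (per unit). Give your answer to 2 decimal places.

PV(remaining dividends) I = 13.46·e^(−0.0462·4/12) + 13.30·e^(−0.0462·5/12) = 26.3007
Current forward F = (S − I)·e^(rT) = (526.31 − 26.3007)·e^(0.0462·6/12) = 500.0093 × 1.023369 = 511.6940
Value (long) = (F − K)·e^(−rT) = (511.6940 − 456.83) × 0.977165 = 53.6112
Short position value = −(long value) = -kr 53.61

-kr 53.61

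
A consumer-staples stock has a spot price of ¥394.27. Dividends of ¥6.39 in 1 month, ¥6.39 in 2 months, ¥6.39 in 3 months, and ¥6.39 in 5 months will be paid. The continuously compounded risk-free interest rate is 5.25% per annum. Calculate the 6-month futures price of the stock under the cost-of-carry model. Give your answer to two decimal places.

PV(dividends) I = 6.39·e^(−0.0525·1/12) + 6.39·e^(−0.0525·2/12) + 6.39·e^(−0.0525·3/12) + 6.39·e^(−0.0525·5/12)
I = 6.3621 + 6.3343 + 6.3067 + 6.2517 = 25.2548
F = (S − I)·e^(rT) = (394.27 − 25.2548) · e^(0.0525·6/12)
= 369.0152 · e^0.026250 = 369.0152 × 1.026598 = ¥378.83

¥378.83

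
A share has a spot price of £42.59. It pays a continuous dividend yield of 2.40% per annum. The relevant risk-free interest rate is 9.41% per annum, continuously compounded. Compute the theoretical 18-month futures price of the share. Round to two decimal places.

F = S·e^((r − q)T) = 42.59 · e^((0.0941 − 0.0240) × 18/12)
= 42.59 · e^0.105150 = 42.59 × 1.110877
F = £47.31

£47.31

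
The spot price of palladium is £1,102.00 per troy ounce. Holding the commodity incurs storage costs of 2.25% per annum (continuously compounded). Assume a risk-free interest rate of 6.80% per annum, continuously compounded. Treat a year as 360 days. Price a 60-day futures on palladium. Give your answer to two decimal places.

£1,118.75 per troy ounce

Net carry = r + u − y = 0.0680 + 0.0225 − 0.0000 = 0.0905
F = S·e^((r+u−y)T) = 1102.00 · e^(0.0905 × 60/360) = 1102.00 · e^0.01508333
= 1102.00 × 1.01519766 = £1,118.75 per troy ounce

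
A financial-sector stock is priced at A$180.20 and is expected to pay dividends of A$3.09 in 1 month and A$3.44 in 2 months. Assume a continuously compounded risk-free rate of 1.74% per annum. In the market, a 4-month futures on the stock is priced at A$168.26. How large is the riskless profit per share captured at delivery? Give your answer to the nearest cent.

A$6.43 per share

PV(dividends) I = 3.09·e^(−0.0174·1/12) + 3.44·e^(−0.0174·2/12) = 6.5156
Fair futures F* = (S − I)·e^(rT) = (180.20 − 6.5156)·e^0.005800 = 173.6844 × 1.005817 = 174.6947
Market A$168.26 < fair 174.6947: forward underpriced → reverse cash-and-carry (short the stock, invest proceeds at r, pay the dividends, go long the forward).
Profit at T = |F_mkt − F*| = |168.26 − 174.6947| = A$6.43 per share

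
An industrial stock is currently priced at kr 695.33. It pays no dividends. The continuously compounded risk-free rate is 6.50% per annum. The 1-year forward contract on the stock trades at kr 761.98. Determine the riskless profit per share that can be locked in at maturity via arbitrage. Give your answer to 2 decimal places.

kr 19.95 per share

Fair forward: F* = S·e^(carry·T), with carry = r = 0.0650
F* = 695.33 · e^(0.0650 × 1) = 695.33 · e^0.065000 = 695.33 × 1.067159 = kr 742.0277
Market kr 761.98 > fair kr 742.0277: forward overpriced → cash-and-carry (buy spot, short the forward).
At maturity, profit = |F_mkt − F*| = |761.98 − 742.0277| = kr 19.95 per share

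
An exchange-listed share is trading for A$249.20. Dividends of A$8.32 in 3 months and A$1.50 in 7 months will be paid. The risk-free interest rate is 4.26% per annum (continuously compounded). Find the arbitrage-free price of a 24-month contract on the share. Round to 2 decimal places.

A$260.81

PV(dividends) I = 8.32·e^(−0.0426·3/12) + 1.50·e^(−0.0426·7/12)
I = 8.2319 + 1.4632 = 9.6951
F = (S − I)·e^(rT) = (249.20 − 9.6951) · e^(0.0426·24/12)
= 239.5049 · e^0.085200 = 239.5049 × 1.088935 = A$260.81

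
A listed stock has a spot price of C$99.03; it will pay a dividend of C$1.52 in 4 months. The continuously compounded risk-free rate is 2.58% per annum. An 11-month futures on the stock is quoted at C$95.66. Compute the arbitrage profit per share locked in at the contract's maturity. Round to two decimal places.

PV(dividends) I = 1.52·e^(−0.0258·4/12) = 1.5070
Fair futures F* = (S − I)·e^(rT) = (99.03 − 1.5070)·e^0.023650 = 97.5230 × 1.023932 = 99.8569
Market C$95.66 < fair 99.8569: forward underpriced → reverse cash-and-carry (short the stock, invest proceeds at r, pay the dividends, go long the forward).
Profit at T = |F_mkt − F*| = |95.66 − 99.8569| = C$4.20 per share

C$4.20 per share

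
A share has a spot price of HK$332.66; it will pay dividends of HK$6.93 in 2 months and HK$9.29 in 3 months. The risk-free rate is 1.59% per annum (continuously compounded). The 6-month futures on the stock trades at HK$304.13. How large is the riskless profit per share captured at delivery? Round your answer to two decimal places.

HK$14.89 per share

PV(dividends) I = 6.93·e^(−0.0159·2/12) + 9.29·e^(−0.0159·3/12) = 16.1648
Fair futures F* = (S − I)·e^(rT) = (332.66 − 16.1648)·e^0.007950 = 316.4952 × 1.007982 = 319.0215
Market HK$304.13 < fair 319.0215: forward underpriced → reverse cash-and-carry (short the stock, invest proceeds at r, pay the dividends, go long the forward).
Profit at T = |F_mkt − F*| = |304.13 − 319.0215| = HK$14.89 per share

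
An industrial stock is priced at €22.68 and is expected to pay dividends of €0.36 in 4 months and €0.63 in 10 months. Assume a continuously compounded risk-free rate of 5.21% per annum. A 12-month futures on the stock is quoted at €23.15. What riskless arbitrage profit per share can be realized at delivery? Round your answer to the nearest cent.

PV(dividends) I = 0.36·e^(−0.0521·4/12) + 0.63·e^(−0.0521·10/12) = 0.9570
Fair futures F* = (S − I)·e^(rT) = (22.68 − 0.9570)·e^0.052100 = 21.7230 × 1.053481 = 22.8848
Market €23.15 > fair 22.8848: forward overpriced → cash-and-carry (borrow at r, buy the stock and collect the dividends, short the forward).
Profit at T = |F_mkt − F*| = |23.15 − 22.8848| = €0.27 per share

€0.27 per share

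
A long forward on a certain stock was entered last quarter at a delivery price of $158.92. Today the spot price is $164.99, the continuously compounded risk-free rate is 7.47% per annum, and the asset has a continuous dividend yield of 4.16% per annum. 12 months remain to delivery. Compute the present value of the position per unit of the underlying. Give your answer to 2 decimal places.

Current fair forward for the remaining 12 months: F = S·e^((r − q)·T), (r − q) = 0.0747 − 0.0416 = 0.0331
F = 164.99 · e^(0.0331 × 12/12) = 164.99 × 1.033654 = 170.5426
Value of long forward = (F − K)·e^(−rT) = (170.5426 − 158.92) · e^(−0.0747·12/12)
= 11.6226 × 0.928022 = 10.79

$10.79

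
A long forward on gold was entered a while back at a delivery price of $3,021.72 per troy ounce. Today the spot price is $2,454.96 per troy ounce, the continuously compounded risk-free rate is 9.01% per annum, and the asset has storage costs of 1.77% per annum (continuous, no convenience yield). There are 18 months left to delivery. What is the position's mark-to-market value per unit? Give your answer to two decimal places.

Current fair forward for the remaining 18 months: F = S·e^((r + u)·T), (r + u) = 0.0901 + 0.0177 = 0.1078
F = 2454.96 · e^(0.1078 × 18/12) = 2454.96 × 1.17550754 = 2885.8240
Value of long forward = (F − K)·e^(−rT) = (2885.8240 − 3021.72) · e^(−0.0901·18/12)
= -135.8960 × 0.87358486 = -118.72

-$118.72 per troy ounce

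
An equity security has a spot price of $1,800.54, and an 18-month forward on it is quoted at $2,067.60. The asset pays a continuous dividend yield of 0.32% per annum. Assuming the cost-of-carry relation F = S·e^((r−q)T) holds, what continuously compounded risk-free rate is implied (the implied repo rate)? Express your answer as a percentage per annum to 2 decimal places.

9.54%

From F = S·e^((r−q)T): (r − q) = ln(F/S)/T
ln(2067.60/1800.54) = ln(1.148322) = 0.138302
(r − q) = 0.138302 / (18/12) = 0.092201
r = ln(F/S)/T + q = 0.092201 + 0.0032 = 0.095401
r = 9.54%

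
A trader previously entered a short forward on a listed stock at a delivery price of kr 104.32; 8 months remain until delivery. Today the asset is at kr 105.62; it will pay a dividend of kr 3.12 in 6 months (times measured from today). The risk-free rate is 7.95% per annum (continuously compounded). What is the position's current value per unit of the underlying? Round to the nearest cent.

-kr 3.69

PV(remaining dividends) I = 3.12·e^(−0.0795·6/12) = 2.9984
Current forward F = (S − I)·e^(rT) = (105.62 − 2.9984)·e^(0.0795·8/12) = 102.6216 × 1.054430 = 108.2073
Value (long) = (F − K)·e^(−rT) = (108.2073 − 104.32) × 0.948380 = 3.6866
Short position value = −(long value) = -kr 3.69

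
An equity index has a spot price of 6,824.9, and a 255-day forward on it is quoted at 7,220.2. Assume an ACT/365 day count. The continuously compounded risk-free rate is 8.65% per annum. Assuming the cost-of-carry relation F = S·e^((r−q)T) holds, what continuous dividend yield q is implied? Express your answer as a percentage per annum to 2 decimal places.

0.59%

From F = S·e^((r−q)T): (r − q) = ln(F/S)/T
ln(7220.2/6824.9) = ln(1.057920) = 0.056305
(r − q) = 0.056305 / (255/365) = 0.080593
q = r − ln(F/S)/T = 0.0865 − 0.080593 = 0.005907
q = 0.59%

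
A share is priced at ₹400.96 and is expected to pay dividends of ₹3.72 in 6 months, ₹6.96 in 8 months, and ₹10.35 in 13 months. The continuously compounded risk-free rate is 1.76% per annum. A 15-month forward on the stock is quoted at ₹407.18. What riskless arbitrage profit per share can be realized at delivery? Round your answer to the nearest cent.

PV(dividends) I = 3.72·e^(−0.0176·6/12) + 6.96·e^(−0.0176·8/12) + 10.35·e^(−0.0176·13/12) = 20.7208
Fair forward F* = (S − I)·e^(rT) = (400.96 − 20.7208)·e^0.022000 = 380.2392 × 1.022244 = 388.6972
Market ₹407.18 > fair 388.6972: forward overpriced → cash-and-carry (borrow at r, buy the stock and collect the dividends, short the forward).
Profit at T = |F_mkt − F*| = |407.18 − 388.6972| = ₹18.48 per share

₹18.48 per share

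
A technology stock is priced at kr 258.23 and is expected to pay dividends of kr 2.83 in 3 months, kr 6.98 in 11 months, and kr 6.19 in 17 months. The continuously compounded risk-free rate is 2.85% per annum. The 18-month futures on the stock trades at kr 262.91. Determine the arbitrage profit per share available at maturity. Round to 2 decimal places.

PV(dividends) I = 2.83·e^(−0.0285·3/12) + 6.98·e^(−0.0285·11/12) + 6.19·e^(−0.0285·17/12) = 15.5550
Fair futures F* = (S − I)·e^(rT) = (258.23 − 15.5550)·e^0.042750 = 242.6750 × 1.043677 = 253.2743
Market kr 262.91 > fair 253.2743: forward overpriced → cash-and-carry (borrow at r, buy the stock and collect the dividends, short the forward).
Profit at T = |F_mkt − F*| = |262.91 − 253.2743| = kr 9.64 per share

kr 9.64 per share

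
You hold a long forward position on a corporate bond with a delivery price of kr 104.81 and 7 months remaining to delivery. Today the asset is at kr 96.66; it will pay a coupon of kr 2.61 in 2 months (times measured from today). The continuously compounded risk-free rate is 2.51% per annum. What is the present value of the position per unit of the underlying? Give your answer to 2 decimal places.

-kr 9.23

PV(remaining coupons) I = 2.61·e^(−0.0251·2/12) = 2.5991
Current forward F = (S − I)·e^(rT) = (96.66 − 2.5991)·e^(0.0251·7/12) = 94.0609 × 1.014749 = 95.4482
Value (long) = (F − K)·e^(−rT) = (95.4482 − 104.81) × 0.985465 = -9.2257
Value = -kr 9.23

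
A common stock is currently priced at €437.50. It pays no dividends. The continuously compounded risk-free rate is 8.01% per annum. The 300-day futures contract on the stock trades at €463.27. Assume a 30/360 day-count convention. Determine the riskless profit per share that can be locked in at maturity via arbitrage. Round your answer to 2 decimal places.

€4.43 per share

Fair futures: F* = S·e^(carry·T), with carry = r = 0.0801
F* = 437.50 · e^(0.0801 × 300/360) = 437.50 · e^0.066750 = 437.50 × 1.069028 = €467.6998
Market €463.27 < fair €467.6998: forward underpriced → reverse cash-and-carry (short spot, go long the forward).
At maturity, profit = |F_mkt − F*| = |463.27 − 467.6998| = €4.43 per share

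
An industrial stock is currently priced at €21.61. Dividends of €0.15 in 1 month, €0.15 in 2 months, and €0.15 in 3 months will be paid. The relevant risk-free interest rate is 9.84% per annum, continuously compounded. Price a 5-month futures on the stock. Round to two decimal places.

PV(dividends) I = 0.15·e^(−0.0984·1/12) + 0.15·e^(−0.0984·2/12) + 0.15·e^(−0.0984·3/12)
I = 0.1488 + 0.1476 + 0.1464 = 0.4428
F = (S − I)·e^(rT) = (21.61 − 0.4428) · e^(0.0984·5/12)
= 21.1672 · e^0.041000 = 21.1672 × 1.041852 = €22.05

€22.05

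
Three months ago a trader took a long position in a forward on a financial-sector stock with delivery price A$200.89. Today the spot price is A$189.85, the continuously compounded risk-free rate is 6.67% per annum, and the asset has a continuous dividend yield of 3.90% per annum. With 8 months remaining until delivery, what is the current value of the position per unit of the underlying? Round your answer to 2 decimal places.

Current fair forward for the remaining 8 months: F = S·e^((r − q)·T), (r − q) = 0.0667 − 0.0390 = 0.0277
F = 189.85 · e^(0.0277 × 8/12) = 189.85 × 1.018638 = 193.3884
Value of long forward = (F − K)·e^(−rT) = (193.3884 − 200.89) · e^(−0.0667·8/12)
= -7.5016 × 0.956507 = -7.18

-A$7.18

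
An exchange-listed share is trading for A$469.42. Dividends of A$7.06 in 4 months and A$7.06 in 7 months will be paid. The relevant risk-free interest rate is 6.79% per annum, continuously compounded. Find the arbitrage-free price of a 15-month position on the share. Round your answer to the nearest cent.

A$496.10

PV(dividends) I = 7.06·e^(−0.0679·4/12) + 7.06·e^(−0.0679·7/12)
I = 6.9020 + 6.7858 = 13.6878
F = (S − I)·e^(rT) = (469.42 − 13.6878) · e^(0.0679·15/12)
= 455.7322 · e^0.084875 = 455.7322 × 1.088581 = A$496.10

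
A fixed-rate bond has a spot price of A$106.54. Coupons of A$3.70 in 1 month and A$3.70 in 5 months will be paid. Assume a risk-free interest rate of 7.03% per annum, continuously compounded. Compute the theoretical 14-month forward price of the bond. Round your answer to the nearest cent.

PV(coupons) I = 3.70·e^(−0.0703·1/12) + 3.70·e^(−0.0703·5/12)
I = 3.6784 + 3.5932 = 7.2716
F = (S − I)·e^(rT) = (106.54 − 7.2716) · e^(0.0703·14/12)
= 99.2684 · e^0.082017 = 99.2684 × 1.085474 = A$107.75

A$107.75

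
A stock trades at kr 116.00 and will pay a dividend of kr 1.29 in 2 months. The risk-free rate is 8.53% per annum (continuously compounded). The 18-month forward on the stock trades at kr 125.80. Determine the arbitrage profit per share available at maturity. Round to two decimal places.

PV(dividends) I = 1.29·e^(−0.0853·2/12) = 1.2718
Fair forward F* = (S − I)·e^(rT) = (116.00 − 1.2718)·e^0.127950 = 114.7282 × 1.136496 = 130.3881
Market kr 125.80 < fair 130.3881: forward underpriced → reverse cash-and-carry (short the stock, invest proceeds at r, pay the dividends, go long the forward).
Profit at T = |F_mkt − F*| = |125.80 − 130.3881| = kr 4.59 per share

kr 4.59 per share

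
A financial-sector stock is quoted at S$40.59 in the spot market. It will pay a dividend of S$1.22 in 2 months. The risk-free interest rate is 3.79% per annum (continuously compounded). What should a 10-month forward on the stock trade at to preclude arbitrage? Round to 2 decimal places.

S$40.64

PV(dividends) I = 1.22·e^(−0.0379·2/12)
I = 1.2123
F = (S − I)·e^(rT) = (40.59 − 1.2123) · e^(0.0379·10/12)
= 39.3777 · e^0.031583 = 39.3777 × 1.032087 = S$40.64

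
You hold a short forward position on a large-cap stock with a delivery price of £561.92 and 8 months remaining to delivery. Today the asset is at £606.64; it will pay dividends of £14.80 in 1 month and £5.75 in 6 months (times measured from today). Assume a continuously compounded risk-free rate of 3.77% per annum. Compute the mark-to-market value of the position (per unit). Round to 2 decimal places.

-£38.27

PV(remaining dividends) I = 14.80·e^(−0.0377·1/12) + 5.75·e^(−0.0377·6/12) = 20.3962
Current forward F = (S − I)·e^(rT) = (606.64 − 20.3962)·e^(0.0377·8/12) = 586.2438 × 1.025452 = 601.1649
Value (long) = (F − K)·e^(−rT) = (601.1649 − 561.92) × 0.975180 = 38.2708
Short position value = −(long value) = -£38.27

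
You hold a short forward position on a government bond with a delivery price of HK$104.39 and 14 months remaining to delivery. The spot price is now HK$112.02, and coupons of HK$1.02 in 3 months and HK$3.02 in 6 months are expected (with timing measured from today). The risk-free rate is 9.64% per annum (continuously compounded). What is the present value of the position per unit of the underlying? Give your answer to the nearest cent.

-HK$14.86

PV(remaining coupons) I = 1.02·e^(−0.0964·3/12) + 3.02·e^(−0.0964·6/12) = 3.8736
Current forward F = (S − I)·e^(rT) = (112.02 − 3.8736)·e^(0.0964·14/12) = 108.1464 × 1.119035 = 121.0196
Value (long) = (F − K)·e^(−rT) = (121.0196 − 104.39) × 0.893627 = 14.8607
Short position value = −(long value) = -HK$14.86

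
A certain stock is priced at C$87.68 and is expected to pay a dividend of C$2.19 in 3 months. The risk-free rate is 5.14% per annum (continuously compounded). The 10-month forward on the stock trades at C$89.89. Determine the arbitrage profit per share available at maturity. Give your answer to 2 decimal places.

C$0.63 per share

PV(dividends) I = 2.19·e^(−0.0514·3/12) = 2.1620
Fair forward F* = (S − I)·e^(rT) = (87.68 − 2.1620)·e^0.042833 = 85.5180 × 1.043764 = 89.2606
Market C$89.89 > fair 89.2606: forward overpriced → cash-and-carry (borrow at r, buy the stock and collect the dividends, short the forward).
Profit at T = |F_mkt − F*| = |89.89 − 89.2606| = C$0.63 per share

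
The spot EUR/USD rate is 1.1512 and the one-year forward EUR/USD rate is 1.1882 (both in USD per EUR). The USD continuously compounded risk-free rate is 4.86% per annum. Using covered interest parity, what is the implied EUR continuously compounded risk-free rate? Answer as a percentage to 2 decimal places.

1.70%

F = S·e^((r_USD − r_EUR)T) ⇒ r_EUR = r_USD − ln(F/S)/T
ln(1.1882/1.1512) = 0.031635; /(12/12) = 0.031635
r_EUR = 0.0486 − 0.031635 = 0.016965
r_EUR = 1.70%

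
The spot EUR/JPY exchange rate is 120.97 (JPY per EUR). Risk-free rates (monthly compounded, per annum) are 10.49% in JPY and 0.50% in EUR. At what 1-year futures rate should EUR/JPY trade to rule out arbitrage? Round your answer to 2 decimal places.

By covered interest parity, F = S · (1+r_JPY/12)^(12T) / (1+r_EUR/12)^(12T)
= 120.97 × 1.110093 / 1.005011 = 120.97 × 1.104558
F = 133.62 JPY per EUR

133.62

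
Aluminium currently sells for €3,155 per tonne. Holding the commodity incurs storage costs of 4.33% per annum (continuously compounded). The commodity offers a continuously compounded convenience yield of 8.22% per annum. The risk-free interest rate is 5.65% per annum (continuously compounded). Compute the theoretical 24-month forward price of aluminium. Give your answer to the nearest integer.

€3,268 per tonne

Net carry = r + u − y = 0.0565 + 0.0433 − 0.0822 = 0.0176
F = S·e^((r+u−y)T) = 3155 · e^(0.0176 × 24/12) = 3155 · e^0.035200
= 3155 × 1.035827 = €3,268 per tonne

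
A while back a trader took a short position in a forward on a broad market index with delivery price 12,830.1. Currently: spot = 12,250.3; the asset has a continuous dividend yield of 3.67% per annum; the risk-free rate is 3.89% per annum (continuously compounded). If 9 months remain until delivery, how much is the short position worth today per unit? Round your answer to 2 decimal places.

543.48

Current fair forward for the remaining 9 months: F = S·e^((r − q)·T), (r − q) = 0.0389 − 0.0367 = 0.0022
F = 12250.3 · e^(0.0022 × 9/12) = 12250.3 × 1.00165136 = 12270.5297
Value of long forward = (F − K)·e^(−rT) = (12270.5297 − 12830.1) · e^(−0.0389·9/12)
= -559.5703 × 0.97124648 = -543.48
Short position value = −(long value) = 543.48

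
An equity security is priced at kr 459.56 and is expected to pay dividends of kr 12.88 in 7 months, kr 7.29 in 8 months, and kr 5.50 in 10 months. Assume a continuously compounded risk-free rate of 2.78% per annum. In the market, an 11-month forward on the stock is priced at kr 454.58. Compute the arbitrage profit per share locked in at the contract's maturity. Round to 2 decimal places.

kr 9.01 per share

PV(dividends) I = 12.88·e^(−0.0278·7/12) + 7.29·e^(−0.0278·8/12) + 5.50·e^(−0.0278·10/12) = 25.2030
Fair forward F* = (S − I)·e^(rT) = (459.56 − 25.2030)·e^0.025483 = 434.3570 × 1.025810 = 445.5678
Market kr 454.58 > fair 445.5678: forward overpriced → cash-and-carry (borrow at r, buy the stock and collect the dividends, short the forward).
Profit at T = |F_mkt − F*| = |454.58 − 445.5678| = kr 9.01 per share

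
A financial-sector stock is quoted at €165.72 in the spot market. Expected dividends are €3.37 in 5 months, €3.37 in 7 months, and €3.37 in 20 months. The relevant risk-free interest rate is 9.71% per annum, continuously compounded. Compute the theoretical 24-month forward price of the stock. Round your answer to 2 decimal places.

€189.96

PV(dividends) I = 3.37·e^(−0.0971·5/12) + 3.37·e^(−0.0971·7/12) + 3.37·e^(−0.0971·20/12)
I = 3.2364 + 3.1844 + 2.8665 = 9.2873
F = (S − I)·e^(rT) = (165.72 − 9.2873) · e^(0.0971·24/12)
= 156.4327 · e^0.194200 = 156.4327 × 1.214339 = €189.96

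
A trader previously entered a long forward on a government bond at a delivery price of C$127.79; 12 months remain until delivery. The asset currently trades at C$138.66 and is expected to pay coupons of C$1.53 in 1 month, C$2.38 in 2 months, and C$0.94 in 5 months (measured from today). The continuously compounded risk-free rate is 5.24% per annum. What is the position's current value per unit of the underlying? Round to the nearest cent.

C$12.59

PV(remaining coupons) I = 1.53·e^(−0.0524·1/12) + 2.38·e^(−0.0524·2/12) + 0.94·e^(−0.0524·5/12) = 4.8023
Current forward F = (S − I)·e^(rT) = (138.66 − 4.8023)·e^(0.0524·12/12) = 133.8577 × 1.053797 = 141.0588
Value (long) = (F − K)·e^(−rT) = (141.0588 − 127.79) × 0.948949 = 12.5914
Value = C$12.59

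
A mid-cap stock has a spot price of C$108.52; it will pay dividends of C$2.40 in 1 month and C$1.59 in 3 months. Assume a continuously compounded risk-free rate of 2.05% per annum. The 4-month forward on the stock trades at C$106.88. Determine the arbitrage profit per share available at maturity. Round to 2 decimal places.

C$1.62 per share

PV(dividends) I = 2.40·e^(−0.0205·1/12) + 1.59·e^(−0.0205·3/12) = 3.9778
Fair forward F* = (S − I)·e^(rT) = (108.52 − 3.9778)·e^0.006833 = 104.5422 × 1.006856 = 105.2589
Market C$106.88 > fair 105.2589: forward overpriced → cash-and-carry (borrow at r, buy the stock and collect the dividends, short the forward).
Profit at T = |F_mkt − F*| = |106.88 − 105.2589| = C$1.62 per share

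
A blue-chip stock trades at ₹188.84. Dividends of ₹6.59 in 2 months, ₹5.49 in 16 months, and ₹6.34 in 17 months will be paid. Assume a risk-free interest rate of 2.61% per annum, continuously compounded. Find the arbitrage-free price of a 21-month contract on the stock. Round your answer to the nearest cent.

₹178.85

PV(dividends) I = 6.59·e^(−0.0261·2/12) + 5.49·e^(−0.0261·16/12) + 6.34·e^(−0.0261·17/12)
I = 6.5614 + 5.3022 + 6.1099 = 17.9735
F = (S − I)·e^(rT) = (188.84 − 17.9735) · e^(0.0261·21/12)
= 170.8665 · e^0.045675 = 170.8665 × 1.046734 = ₹178.85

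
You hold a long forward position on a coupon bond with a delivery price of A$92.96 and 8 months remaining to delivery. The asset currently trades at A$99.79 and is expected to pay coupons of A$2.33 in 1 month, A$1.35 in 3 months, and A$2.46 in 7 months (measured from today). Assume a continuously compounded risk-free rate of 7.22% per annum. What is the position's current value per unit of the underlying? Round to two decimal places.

A$5.20

PV(remaining coupons) I = 2.33·e^(−0.0722·1/12) + 1.35·e^(−0.0722·3/12) + 2.46·e^(−0.0722·7/12) = 6.0004
Current forward F = (S − I)·e^(rT) = (99.79 − 6.0004)·e^(0.0722·8/12) = 93.7896 × 1.049311 = 98.4145
Value (long) = (F − K)·e^(−rT) = (98.4145 − 92.96) × 0.953007 = 5.1982
Value = A$5.20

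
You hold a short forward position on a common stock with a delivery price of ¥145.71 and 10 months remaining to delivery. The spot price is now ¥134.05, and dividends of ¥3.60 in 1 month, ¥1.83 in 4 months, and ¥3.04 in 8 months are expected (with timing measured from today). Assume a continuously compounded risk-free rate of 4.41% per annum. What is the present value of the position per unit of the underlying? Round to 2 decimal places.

¥14.74

PV(remaining dividends) I = 3.60·e^(−0.0441·1/12) + 1.83·e^(−0.0441·4/12) + 3.04·e^(−0.0441·8/12) = 8.3420
Current forward F = (S − I)·e^(rT) = (134.05 − 8.3420)·e^(0.0441·10/12) = 125.7080 × 1.037434 = 130.4138
Value (long) = (F − K)·e^(−rT) = (130.4138 − 145.71) × 0.963917 = -14.7443
Short position value = −(long value) = ¥14.74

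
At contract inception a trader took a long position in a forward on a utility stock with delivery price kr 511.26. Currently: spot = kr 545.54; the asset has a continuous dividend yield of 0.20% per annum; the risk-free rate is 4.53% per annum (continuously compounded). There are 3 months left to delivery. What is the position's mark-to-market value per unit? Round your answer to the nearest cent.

Current fair forward for the remaining 3 months: F = S·e^((r − q)·T), (r − q) = 0.0453 − 0.0020 = 0.0433
F = 545.54 · e^(0.0433 × 3/12) = 545.54 × 1.010884 = 551.4777
Value of long forward = (F − K)·e^(−rT) = (551.4777 − 511.26) · e^(−0.0453·3/12)
= 40.2177 × 0.988739 = 39.76

kr 39.76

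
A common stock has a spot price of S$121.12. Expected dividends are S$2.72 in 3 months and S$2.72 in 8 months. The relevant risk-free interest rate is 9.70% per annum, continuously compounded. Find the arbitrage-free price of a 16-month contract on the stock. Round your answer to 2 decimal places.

S$131.92

PV(dividends) I = 2.72·e^(−0.0970·3/12) + 2.72·e^(−0.0970·8/12)
I = 2.6548 + 2.5497 = 5.2045
F = (S − I)·e^(rT) = (121.12 − 5.2045) · e^(0.0970·16/12)
= 115.9155 · e^0.129333 = 115.9155 × 1.138069 = S$131.92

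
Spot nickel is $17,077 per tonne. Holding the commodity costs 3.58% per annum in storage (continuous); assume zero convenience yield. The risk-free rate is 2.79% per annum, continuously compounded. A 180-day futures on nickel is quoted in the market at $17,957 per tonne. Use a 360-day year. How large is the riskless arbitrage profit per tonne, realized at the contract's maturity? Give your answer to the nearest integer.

Fair futures: F* = S·e^(carry·T), with carry = (r + u) = 0.0279 + 0.0358 = 0.0637
F* = 17077 · e^(0.0637 × 180/360) = 17077 · e^0.031850 = 17077 × 1.032363 = $17629.6630
Market $17957 > fair $17629.6630: forward overpriced → cash-and-carry (buy spot, short the forward).
At maturity, profit = |F_mkt − F*| = |17957 − 17629.6630| = $327 per tonne

$327 per tonne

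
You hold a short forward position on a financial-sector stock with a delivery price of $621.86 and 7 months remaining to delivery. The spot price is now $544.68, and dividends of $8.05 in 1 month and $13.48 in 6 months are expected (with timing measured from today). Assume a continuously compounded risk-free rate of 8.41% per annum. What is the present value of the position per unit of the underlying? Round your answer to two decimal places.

$68.33

PV(remaining dividends) I = 8.05·e^(−0.0841·1/12) + 13.48·e^(−0.0841·6/12) = 20.9187
Current forward F = (S − I)·e^(rT) = (544.68 − 20.9187)·e^(0.0841·7/12) = 523.7613 × 1.050282 = 550.0971
Value (long) = (F − K)·e^(−rT) = (550.0971 − 621.86) × 0.952126 = -68.3273
Short position value = −(long value) = $68.33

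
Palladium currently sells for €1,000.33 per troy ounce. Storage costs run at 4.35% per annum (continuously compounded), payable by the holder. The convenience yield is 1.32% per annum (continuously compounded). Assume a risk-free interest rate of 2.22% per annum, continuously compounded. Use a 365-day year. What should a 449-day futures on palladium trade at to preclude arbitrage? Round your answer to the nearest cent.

Net carry = r + u − y = 0.0222 + 0.0435 − 0.0132 = 0.0525
F = S·e^((r+u−y)T) = 1000.33 · e^(0.0525 × 449/365) = 1000.33 · e^0.06458219
= 1000.33 × 1.06671325 = €1,067.07 per troy ounce

€1,067.07 per troy ounce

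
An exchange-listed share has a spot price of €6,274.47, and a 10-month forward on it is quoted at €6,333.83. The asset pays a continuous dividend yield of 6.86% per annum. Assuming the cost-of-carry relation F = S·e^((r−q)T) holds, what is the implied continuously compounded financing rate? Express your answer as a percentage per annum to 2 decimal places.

From F = S·e^((r−q)T): (r − q) = ln(F/S)/T
ln(6333.83/6274.47) = ln(1.009461) = 0.009417
(r − q) = 0.009417 / (10/12) = 0.011300
r = ln(F/S)/T + q = 0.011300 + 0.0686 = 0.079900
r = 7.99%

7.99%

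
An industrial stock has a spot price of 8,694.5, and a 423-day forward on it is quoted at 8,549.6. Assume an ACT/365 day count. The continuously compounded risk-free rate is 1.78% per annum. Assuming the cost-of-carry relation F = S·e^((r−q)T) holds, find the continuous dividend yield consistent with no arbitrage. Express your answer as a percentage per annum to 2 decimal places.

3.23%

From F = S·e^((r−q)T): (r − q) = ln(F/S)/T
ln(8549.6/8694.5) = ln(0.983334) = -0.016806
(r − q) = -0.016806 / (423/365) = -0.014502
q = r − ln(F/S)/T = 0.0178 + 0.014502 = 0.032302
q = 3.23%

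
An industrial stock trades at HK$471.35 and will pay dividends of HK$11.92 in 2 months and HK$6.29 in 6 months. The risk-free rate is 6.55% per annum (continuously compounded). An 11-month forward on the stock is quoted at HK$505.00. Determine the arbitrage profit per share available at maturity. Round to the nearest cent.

PV(dividends) I = 11.92·e^(−0.0655·2/12) + 6.29·e^(−0.0655·6/12) = 17.8779
Fair forward F* = (S − I)·e^(rT) = (471.35 − 17.8779)·e^0.060042 = 453.4721 × 1.061881 = 481.5334
Market HK$505.00 > fair 481.5334: forward overpriced → cash-and-carry (borrow at r, buy the stock and collect the dividends, short the forward).
Profit at T = |F_mkt − F*| = |505.00 − 481.5334| = HK$23.47 per share

HK$23.47 per share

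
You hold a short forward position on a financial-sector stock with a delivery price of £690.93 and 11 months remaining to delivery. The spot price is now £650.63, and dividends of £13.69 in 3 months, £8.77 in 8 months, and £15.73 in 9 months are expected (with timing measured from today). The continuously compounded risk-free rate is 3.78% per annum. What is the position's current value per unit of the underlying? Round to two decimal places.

PV(remaining dividends) I = 13.69·e^(−0.0378·3/12) + 8.77·e^(−0.0378·8/12) + 15.73·e^(−0.0378·9/12) = 37.4033
Current forward F = (S − I)·e^(rT) = (650.63 − 37.4033)·e^(0.0378·11/12) = 613.2267 × 1.035257 = 634.8472
Value (long) = (F − K)·e^(−rT) = (634.8472 − 690.93) × 0.965943 = -54.1728
Short position value = −(long value) = £54.17

£54.17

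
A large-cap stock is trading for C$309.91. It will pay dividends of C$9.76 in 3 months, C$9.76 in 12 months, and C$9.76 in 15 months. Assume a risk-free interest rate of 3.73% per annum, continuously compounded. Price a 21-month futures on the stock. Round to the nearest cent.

PV(dividends) I = 9.76·e^(−0.0373·3/12) + 9.76·e^(−0.0373·12/12) + 9.76·e^(−0.0373·15/12)
I = 9.6694 + 9.4027 + 9.3154 = 28.3875
F = (S − I)·e^(rT) = (309.91 − 28.3875) · e^(0.0373·21/12)
= 281.5225 · e^0.065275 = 281.5225 × 1.067453 = C$300.51

C$300.51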